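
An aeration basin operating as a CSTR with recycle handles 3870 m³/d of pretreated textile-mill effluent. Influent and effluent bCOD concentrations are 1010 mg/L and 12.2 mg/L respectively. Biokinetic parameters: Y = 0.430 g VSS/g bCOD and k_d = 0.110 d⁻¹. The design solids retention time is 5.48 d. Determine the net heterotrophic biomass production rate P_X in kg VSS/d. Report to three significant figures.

P_X ≈ 1040 kg VSS/d

Y_obs = Y / (1 + k_d θ_c) = 0.430 / (1 + 0.110 × 5.48) = 0.430 / 1.603 = 0.2683.
Q·(S₀ − S) = 3870 × (1010 − 12.2) × 10⁻³ = 3861 kg/d removed.
P_X = Y_obs · Q(S₀ − S) = 0.2683 × 3861 = 1036 kg VSS/d.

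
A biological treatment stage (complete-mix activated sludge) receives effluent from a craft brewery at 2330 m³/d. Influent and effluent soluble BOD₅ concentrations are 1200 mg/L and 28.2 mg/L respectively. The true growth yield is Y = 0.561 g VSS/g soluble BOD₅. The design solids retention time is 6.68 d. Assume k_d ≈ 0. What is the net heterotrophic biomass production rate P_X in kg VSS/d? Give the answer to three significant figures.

P_X ≈ 1530 kg VSS/d

Since k_d ≈ 0, Y_obs = Y = 0.561 g VSS/g soluble BOD₅.
Q·(S₀ − S) = 2330 × (1200 − 28.2) × 10⁻³ = 2730 kg/d removed.
Biomass produced: P_X = Y_obs·Q·ΔS = 0.5610 × 2730 ≈ 1532 kg VSS/d.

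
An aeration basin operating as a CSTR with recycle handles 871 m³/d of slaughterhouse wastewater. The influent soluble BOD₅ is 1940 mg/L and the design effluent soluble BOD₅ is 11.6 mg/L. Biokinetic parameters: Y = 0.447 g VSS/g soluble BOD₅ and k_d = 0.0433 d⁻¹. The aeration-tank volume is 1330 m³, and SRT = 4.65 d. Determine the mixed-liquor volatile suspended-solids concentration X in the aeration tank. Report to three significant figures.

X ≈ 2190 mg/L

Solving the biomass balance for X: X = Y Q (S₀−S) θ_c / [V (1+k_d θ_c)] = 0.447 × 871 × (1940 − 11.6) × 4.65 / [1330 × (1 + 0.0433 × 4.65)] = 2185 mg/L.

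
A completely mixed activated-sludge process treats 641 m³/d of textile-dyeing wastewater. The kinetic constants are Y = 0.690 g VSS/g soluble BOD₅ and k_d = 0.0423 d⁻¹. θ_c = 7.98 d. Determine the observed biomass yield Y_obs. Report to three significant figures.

Y_obs ≈ 0.516 g VSS/g soluble BOD₅

The observed yield is Y_obs = Y/(1 + k_d·θ_c) = 0.690 / (1 + 0.0423 × 7.98) = 0.690 / 1.338 = 0.5159 g VSS per g soluble BOD₅ removed.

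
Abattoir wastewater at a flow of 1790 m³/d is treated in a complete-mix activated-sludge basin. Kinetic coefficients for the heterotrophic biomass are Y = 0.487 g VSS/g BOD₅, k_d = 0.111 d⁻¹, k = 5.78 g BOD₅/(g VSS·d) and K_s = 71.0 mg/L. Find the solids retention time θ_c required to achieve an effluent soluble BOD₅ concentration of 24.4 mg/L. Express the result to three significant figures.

At the target effluent, Y k S/(K_s+S) = 0.487×5.78×24.4/95.40 = 0.7199 d⁻¹.
1/θ_c = 0.7199 − 0.111 = 0.6089 d⁻¹, so θ_c = 1.642 d.

θ_c ≈ 1.64 d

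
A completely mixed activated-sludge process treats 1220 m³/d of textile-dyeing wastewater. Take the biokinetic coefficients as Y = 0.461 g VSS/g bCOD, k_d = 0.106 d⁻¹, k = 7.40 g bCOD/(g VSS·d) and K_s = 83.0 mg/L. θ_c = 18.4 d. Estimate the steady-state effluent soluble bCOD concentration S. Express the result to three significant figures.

Effluent substrate depends only on kinetics and SRT: S = K_s(1 + k_d θ_c) / [θ_c(Yk − k_d) − 1] = 83.0 × (1 + 0.106 × 18.4) / [18.4 × (0.461 × 7.40 − 0.106) − 1] = 244.9 / 59.82 = 4.094 mg/L.

S ≈ 4.09 mg/L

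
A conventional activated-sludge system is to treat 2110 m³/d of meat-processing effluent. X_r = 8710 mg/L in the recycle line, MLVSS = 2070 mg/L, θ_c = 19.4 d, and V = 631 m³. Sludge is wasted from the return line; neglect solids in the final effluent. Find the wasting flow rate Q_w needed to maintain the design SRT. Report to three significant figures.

Q_w = (V·X)/(θ_c X_r) = 631.0 × 2070 / (19.4 × 8710) = 7.730 m³/d.

Q_w ≈ 7.73 m³/d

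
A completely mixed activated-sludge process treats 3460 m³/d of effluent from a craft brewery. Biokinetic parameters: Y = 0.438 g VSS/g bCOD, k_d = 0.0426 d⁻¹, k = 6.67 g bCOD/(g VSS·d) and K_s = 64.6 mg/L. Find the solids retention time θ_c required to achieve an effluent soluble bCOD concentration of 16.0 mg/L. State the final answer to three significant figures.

θ_c ≈ 1.86 d

At the target effluent, Y k S/(K_s+S) = 0.438×6.67×16.0/80.60 = 0.5799 d⁻¹.
Then 1/θ_c = μ − k_d = 0.5799 − 0.0426 = 0.5373 d⁻¹, giving θ_c = 1.861 d.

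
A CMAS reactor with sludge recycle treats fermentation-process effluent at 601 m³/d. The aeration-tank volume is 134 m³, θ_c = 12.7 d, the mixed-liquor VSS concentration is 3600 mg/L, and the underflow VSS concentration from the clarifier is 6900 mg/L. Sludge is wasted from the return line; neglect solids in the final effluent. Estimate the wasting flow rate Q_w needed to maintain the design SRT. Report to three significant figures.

Q_w = (V·X)/(θ_c X_r) = 134.0 × 3600 / (12.7 × 6900) = 5.505 m³/d.

Q_w ≈ 5.50 m³/d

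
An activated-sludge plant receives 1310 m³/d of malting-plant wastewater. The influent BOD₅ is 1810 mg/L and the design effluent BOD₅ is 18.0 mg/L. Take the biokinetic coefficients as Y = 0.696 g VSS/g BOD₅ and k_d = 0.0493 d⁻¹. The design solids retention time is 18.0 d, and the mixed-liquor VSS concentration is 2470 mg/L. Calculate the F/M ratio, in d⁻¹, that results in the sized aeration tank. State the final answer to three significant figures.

F/M ≈ 0.152 d⁻¹

Rearranging the biomass balance for a CMAS with decay, V = Y·Q·ΔS·θ_c / [X·(1+k_d θ_c)] = 0.696 × 1310 × (1810 − 18.0) × 18.0 / [2470 × (1 + 0.0493 × 18.0)] = 2.94×10^7 / 4662 = 6309 m³.
Food-to-microorganism ratio F/M = Q S₀ / (V X) = 1310 × 1810 / (6309 × 2470) = 0.1522 d⁻¹.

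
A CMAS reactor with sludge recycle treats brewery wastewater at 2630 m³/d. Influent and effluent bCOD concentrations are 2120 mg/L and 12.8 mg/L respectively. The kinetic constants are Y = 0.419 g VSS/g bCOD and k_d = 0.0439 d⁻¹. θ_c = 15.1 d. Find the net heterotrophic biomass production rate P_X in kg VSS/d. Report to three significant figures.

Observed yield with endogenous decay: Y_obs = Y / (1 + k_d·θ_c) = 0.419 / (1 + 0.0439 × 15.1) = 0.419 / 1.663 = 0.2520 g VSS/g bCOD.
Q·(S₀ − S) = 2630 × (2120 − 12.8) × 10⁻³ = 5542 kg/d removed.
Biomass produced: P_X = Y_obs·Q·ΔS = 0.2520 × 5542 ≈ 1396 kg VSS/d.

P_X ≈ 1400 kg VSS/d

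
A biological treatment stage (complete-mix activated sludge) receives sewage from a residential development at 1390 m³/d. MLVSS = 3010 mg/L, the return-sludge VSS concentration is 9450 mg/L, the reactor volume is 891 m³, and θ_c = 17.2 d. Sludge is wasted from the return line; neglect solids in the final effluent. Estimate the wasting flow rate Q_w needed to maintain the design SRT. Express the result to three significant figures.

Q_w = (V·X)/(θ_c X_r) = 891.0 × 3010 / (17.2 × 9450) = 16.50 m³/d.

Q_w ≈ 16.5 m³/d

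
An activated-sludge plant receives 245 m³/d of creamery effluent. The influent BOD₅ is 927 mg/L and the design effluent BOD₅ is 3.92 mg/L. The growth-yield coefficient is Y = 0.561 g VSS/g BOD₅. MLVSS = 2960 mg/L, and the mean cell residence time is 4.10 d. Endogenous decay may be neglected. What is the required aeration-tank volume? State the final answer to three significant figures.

V ≈ 176 m³

With k_d = 0 the design equation reduces to V = Y Q (S₀−S) θ_c / X = 0.561 × 245 × (927 − 3.92) × 4.10 / 2960 = 175.7 m³.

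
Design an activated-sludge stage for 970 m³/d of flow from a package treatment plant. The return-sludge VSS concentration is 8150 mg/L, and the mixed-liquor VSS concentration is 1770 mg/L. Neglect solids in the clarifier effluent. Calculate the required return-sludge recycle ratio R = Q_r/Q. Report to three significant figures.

R ≈ 0.277

R = Q_r/Q = X/(X_r − X) = 1770 / (8150 − 1770) = 0.2774.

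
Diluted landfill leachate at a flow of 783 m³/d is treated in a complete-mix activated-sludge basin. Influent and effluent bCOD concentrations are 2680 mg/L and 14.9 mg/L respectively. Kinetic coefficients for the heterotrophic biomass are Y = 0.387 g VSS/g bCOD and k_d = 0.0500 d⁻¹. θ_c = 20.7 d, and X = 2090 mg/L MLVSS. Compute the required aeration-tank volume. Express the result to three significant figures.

V ≈ 3930 m³

From the SRT design equation V = Y Q (S₀−S) θ_c / [X (1 + k_d θ_c)] = 0.387 × 783 × (2680 − 14.9) × 20.7 / [2090 × (1 + 0.0500 × 20.7)] = 1.67×10^7 / 4253 = 3930 m³.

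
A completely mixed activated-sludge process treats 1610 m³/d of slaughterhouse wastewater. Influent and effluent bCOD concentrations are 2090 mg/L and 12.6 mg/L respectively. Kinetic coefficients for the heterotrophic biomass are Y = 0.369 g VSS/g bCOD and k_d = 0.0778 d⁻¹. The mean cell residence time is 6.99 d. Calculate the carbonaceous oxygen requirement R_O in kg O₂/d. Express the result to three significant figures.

Correct the yield for decay: Y_obs = Y/(1 + k_d θ_c) = 0.369 / (1 + 0.0778 × 6.99) = 0.369 / 1.544 = 0.2390.
Mass of bCOD removed per day: Q(S₀ − S) = 1610 × 2077 g/m³ = 3345 kg/d.
Net sludge production P_X = 0.2390 × 3345 = 799.4 kg VSS/d.
R_O = Q·(S₀ − S) − 1.42·P_X = 3345 − 1.42 × 799.4 = 2209 kg O₂/d.

R_O ≈ 2210 kg O₂/d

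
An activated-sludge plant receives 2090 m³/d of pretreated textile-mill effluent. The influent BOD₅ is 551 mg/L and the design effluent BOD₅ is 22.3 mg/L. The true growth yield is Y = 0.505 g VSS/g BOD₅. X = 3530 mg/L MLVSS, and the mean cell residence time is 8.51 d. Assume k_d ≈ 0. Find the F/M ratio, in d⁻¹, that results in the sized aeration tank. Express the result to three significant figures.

V·X = Y·Q·ΔS·θ_c gives V = 0.505 × 2090 × (551 − 22.3) × 8.51 / 3530 = 1345 m³.
Food-to-microorganism ratio F/M = Q S₀ / (V X) = 2090 × 551 / (1345 × 3530) = 0.2425 d⁻¹.

F/M ≈ 0.243 d⁻¹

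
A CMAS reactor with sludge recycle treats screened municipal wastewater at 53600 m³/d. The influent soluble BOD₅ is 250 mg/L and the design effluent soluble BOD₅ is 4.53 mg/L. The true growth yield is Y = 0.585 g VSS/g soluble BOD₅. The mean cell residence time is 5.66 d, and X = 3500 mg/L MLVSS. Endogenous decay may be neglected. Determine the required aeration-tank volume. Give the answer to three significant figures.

With k_d = 0 the design equation reduces to V = Y Q (S₀−S) θ_c / X = 0.585 × 53600 × (250 − 4.53) × 5.66 / 3500 = 12447 m³.

V ≈ 12400 m³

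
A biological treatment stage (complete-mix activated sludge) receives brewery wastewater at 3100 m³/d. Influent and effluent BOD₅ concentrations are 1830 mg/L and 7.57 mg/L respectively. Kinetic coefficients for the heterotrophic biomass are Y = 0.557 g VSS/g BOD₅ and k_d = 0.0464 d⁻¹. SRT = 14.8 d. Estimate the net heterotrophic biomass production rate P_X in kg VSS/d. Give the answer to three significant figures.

The observed yield is Y_obs = Y/(1 + k_d·θ_c) = 0.557 / (1 + 0.0464 × 14.8) = 0.557 / 1.687 = 0.3302 g VSS per g BOD₅ removed.
Mass of BOD₅ removed per day: Q(S₀ − S) = 3100 × 1822 g/m³ = 5650 kg/d.
Net biomass production P_X = Y_obs × Q·(S₀ − S) = 0.3302 × 5650 = 1866 kg VSS/d.

P_X ≈ 1870 kg VSS/d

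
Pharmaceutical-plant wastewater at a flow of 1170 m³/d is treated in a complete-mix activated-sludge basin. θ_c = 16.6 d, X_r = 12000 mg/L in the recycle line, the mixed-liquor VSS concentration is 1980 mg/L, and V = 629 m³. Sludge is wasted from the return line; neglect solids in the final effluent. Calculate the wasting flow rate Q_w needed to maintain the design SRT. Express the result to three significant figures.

Q_w ≈ 6.25 m³/d

Wasting from the return line (neglecting effluent solids): Q_w = V·X / (θ_c·X_r) = 629.0 × 1980 / (16.6 × 12000) = 6.252 m³/d.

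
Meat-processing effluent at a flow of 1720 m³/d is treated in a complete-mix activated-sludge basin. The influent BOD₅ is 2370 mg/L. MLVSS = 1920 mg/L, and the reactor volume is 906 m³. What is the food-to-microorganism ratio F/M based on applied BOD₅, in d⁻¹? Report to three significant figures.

F/M ≈ 2.34 d⁻¹

F/M = Q·S₀ / (V·X) = 1720 × 2370 / (906.0 × 1920) = 2.343 g BOD₅·(g VSS·d)⁻¹.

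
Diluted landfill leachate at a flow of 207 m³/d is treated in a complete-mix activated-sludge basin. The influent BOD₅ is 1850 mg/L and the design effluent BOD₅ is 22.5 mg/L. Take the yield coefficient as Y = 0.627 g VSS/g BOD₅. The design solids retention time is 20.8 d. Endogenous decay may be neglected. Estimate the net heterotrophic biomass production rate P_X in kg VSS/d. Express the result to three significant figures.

Since k_d ≈ 0, Y_obs = Y = 0.627 g VSS/g BOD₅.
ΔS = 1850 − 22.5 = 1828 mg/L, so the substrate removal rate is 207 × 1828/1000 = 378.3 kg BOD₅/d.
P_X = Y_obs · Q(S₀ − S) = 0.6270 × 378.3 = 237.2 kg VSS/d.

P_X ≈ 237 kg VSS/d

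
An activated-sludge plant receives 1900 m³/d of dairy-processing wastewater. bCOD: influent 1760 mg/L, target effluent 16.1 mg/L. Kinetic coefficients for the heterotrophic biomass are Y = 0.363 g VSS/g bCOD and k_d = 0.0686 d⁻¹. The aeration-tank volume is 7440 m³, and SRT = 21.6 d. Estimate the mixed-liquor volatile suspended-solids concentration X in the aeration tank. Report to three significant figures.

X ≈ 1410 mg/L

Solving the biomass balance for X: X = Y Q (S₀−S) θ_c / [V (1+k_d θ_c)] = 0.363 × 1900 × (1760 − 16.1) × 21.6 / [7440 × (1 + 0.0686 × 21.6)] = 1407 mg/L.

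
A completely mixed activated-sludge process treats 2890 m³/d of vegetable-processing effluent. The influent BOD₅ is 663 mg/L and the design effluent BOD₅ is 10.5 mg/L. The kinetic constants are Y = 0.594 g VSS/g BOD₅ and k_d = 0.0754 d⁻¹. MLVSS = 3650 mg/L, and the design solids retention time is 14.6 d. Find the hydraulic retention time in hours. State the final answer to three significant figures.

τ ≈ 17.7 h

From the SRT design equation V = Y Q (S₀−S) θ_c / [X (1 + k_d θ_c)] = 0.594 × 2890 × (663 − 10.5) × 14.6 / [3650 × (1 + 0.0754 × 14.6)] = 1.64×10^7 / 7668 = 2133 m³.
Hydraulic retention time τ = V/Q = 2133 / 2890 = 0.7380 d = 17.71 h.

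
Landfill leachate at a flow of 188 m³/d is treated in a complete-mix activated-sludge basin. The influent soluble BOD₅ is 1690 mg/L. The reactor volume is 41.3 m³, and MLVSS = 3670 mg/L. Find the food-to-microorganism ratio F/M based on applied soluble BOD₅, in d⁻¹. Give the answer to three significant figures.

F/M ≈ 2.10 d⁻¹

F/M = applied load / biomass = Q·S₀/(V·X) = 188 × 1690 / (41.30 × 3670) = 2.096 d⁻¹.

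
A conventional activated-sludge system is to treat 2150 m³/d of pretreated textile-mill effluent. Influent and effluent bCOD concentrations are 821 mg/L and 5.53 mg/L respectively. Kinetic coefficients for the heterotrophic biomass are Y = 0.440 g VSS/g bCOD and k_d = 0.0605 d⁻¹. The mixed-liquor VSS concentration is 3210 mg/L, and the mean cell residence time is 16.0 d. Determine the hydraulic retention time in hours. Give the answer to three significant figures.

Rearranging the biomass balance for a CMAS with decay, V = Y·Q·ΔS·θ_c / [X·(1+k_d θ_c)] = 0.440 × 2150 × (821 − 5.53) × 16.0 / [3210 × (1 + 0.0605 × 16.0)] = 1.23×10^7 / 6317 = 1954 m³.
τ = V/Q = 1954/2150 = 0.9088 d, or 21.81 h.

τ ≈ 21.8 h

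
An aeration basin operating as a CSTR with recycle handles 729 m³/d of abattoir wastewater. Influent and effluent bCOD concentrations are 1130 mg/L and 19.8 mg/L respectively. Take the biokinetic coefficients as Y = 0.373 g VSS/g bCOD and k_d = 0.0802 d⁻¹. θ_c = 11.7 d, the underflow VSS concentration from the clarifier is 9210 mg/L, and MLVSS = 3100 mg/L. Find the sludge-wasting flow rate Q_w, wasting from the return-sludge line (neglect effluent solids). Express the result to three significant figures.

From the SRT design equation V = Y Q (S₀−S) θ_c / [X (1 + k_d θ_c)] = 0.373 × 729 × (1130 − 19.8) × 11.7 / [3100 × (1 + 0.0802 × 11.7)] = 3.53×10^6 / 6009 = 587.8 m³.
θ_c = V·X/(Q_w·X_r) when wasting from the recycle, so Q_w = V·X/(θ_c·X_r) = 587.8 × 3100 / (11.7 × 9210) = 16.91 m³/d.

Q_w ≈ 16.9 m³/d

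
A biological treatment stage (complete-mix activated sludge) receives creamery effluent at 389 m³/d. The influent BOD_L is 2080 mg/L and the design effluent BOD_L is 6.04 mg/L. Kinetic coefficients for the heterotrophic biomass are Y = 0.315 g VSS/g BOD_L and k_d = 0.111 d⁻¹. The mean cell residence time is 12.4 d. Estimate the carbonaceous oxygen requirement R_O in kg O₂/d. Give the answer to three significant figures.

Correct the yield for decay: Y_obs = Y/(1 + k_d θ_c) = 0.315 / (1 + 0.111 × 12.4) = 0.315 / 2.376 = 0.1326.
Substrate removed = Q·(S₀ − S) = 389 m³/d × (2080 − 6.04) g/m³ = 8.07×10^5 g/d = 806.8 kg/d.
Net sludge production P_X = 0.1326 × 806.8 = 106.9 kg VSS/d.
R_O = Q·(S₀ − S) − 1.42·P_X = 806.8 − 1.42 × 106.9 = 654.9 kg O₂/d.

R_O ≈ 655 kg O₂/d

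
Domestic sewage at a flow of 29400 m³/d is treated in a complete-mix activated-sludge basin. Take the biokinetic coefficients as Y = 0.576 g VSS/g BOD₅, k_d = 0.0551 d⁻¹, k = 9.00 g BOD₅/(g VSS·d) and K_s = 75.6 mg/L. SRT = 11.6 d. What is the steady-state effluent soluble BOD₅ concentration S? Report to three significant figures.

From the Monod/SRT balance for a CMAS, S = K_s·(1+k_d θ_c)/[θ_c·(Y k − k_d) − 1] = 75.6 × (1 + 0.0551 × 11.6) / [11.6 × (0.576 × 9.00 − 0.0551) − 1] = 123.9 / 58.50 = 2.118 mg/L.

S ≈ 2.12 mg/L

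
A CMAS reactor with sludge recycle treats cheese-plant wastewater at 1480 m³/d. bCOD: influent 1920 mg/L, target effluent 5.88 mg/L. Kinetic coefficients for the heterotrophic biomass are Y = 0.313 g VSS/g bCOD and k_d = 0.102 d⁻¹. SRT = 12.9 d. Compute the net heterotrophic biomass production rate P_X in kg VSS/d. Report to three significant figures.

The observed yield is Y_obs = Y/(1 + k_d·θ_c) = 0.313 / (1 + 0.102 × 12.9) = 0.313 / 2.316 = 0.1352 g VSS per g bCOD removed.
ΔS = 1920 − 5.88 = 1914 mg/L, so the substrate removal rate is 1480 × 1914/1000 = 2833 kg bCOD/d.
Biomass produced: P_X = Y_obs·Q·ΔS = 0.1352 × 2833 ≈ 382.9 kg VSS/d.

P_X ≈ 383 kg VSS/d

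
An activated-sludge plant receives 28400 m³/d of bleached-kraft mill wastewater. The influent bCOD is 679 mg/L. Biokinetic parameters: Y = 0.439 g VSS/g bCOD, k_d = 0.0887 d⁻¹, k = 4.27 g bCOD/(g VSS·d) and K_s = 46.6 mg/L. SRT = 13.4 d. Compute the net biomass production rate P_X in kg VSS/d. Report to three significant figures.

P_X ≈ 3840 kg VSS/d

From the Monod/SRT balance for a CMAS, S = K_s·(1+k_d θ_c)/[θ_c·(Y k − k_d) − 1] = 46.6 × (1 + 0.0887 × 13.4) / [13.4 × (0.439 × 4.27 − 0.0887) − 1] = 102.0 / 22.93 = 4.448 mg/L.
Y_obs = Y / (1 + k_d θ_c) = 0.439 / (1 + 0.0887 × 13.4) = 0.439 / 2.189 = 0.2006.
Q·(S₀ − S) = 28400 × (679 − 4.45) × 10⁻³ = 19157 kg/d removed.
Net biomass production P_X = Y_obs × Q·(S₀ − S) = 0.2006 × 19157 = 3843 kg VSS/d.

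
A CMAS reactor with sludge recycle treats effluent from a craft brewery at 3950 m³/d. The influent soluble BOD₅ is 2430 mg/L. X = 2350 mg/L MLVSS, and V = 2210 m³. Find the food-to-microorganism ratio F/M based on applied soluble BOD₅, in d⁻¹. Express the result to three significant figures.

F/M = Q·S₀ / (V·X) = 3950 × 2430 / (2210 × 2350) = 1.848 g soluble BOD₅·(g VSS·d)⁻¹.

F/M ≈ 1.85 d⁻¹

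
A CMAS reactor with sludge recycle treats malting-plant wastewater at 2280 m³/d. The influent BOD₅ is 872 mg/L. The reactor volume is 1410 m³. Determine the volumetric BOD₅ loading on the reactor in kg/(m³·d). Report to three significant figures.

Applied BOD₅ load per unit volume = Q·S₀/V = (2280 × 872/1000)/1410 = 1.410 kg BOD₅·m⁻³·d⁻¹.

L_v ≈ 1.41 kg BOD₅/(m³·d)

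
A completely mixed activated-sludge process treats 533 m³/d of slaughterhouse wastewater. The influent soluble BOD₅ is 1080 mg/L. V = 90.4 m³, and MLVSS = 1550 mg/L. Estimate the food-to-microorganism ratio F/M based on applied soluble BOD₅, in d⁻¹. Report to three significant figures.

F/M ≈ 4.11 d⁻¹

F/M = Q·S₀ / (V·X) = 533 × 1080 / (90.40 × 1550) = 4.108 g soluble BOD₅·(g VSS·d)⁻¹.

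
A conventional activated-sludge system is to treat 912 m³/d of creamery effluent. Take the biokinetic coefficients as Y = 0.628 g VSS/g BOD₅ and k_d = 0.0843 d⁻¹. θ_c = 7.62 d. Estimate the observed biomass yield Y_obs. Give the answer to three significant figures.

Y_obs ≈ 0.382 g VSS/g BOD₅

Observed yield with endogenous decay: Y_obs = Y / (1 + k_d·θ_c) = 0.628 / (1 + 0.0843 × 7.62) = 0.628 / 1.642 = 0.3824 g VSS/g BOD₅.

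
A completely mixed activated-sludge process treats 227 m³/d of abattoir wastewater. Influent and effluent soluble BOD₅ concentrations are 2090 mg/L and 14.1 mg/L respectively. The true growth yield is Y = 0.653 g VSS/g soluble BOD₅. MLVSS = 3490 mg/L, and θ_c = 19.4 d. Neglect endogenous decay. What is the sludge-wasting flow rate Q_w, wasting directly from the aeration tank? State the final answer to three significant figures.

Q_w ≈ 88.2 m³/d

With k_d = 0 the design equation reduces to V = Y Q (S₀−S) θ_c / X = 0.653 × 227 × (2090 − 14.1) × 19.4 / 3490 = 1710 m³.
For wasting at MLVSS concentration, Q_w = V/θ_c = 1710/19.4 = 88.17 m³/d.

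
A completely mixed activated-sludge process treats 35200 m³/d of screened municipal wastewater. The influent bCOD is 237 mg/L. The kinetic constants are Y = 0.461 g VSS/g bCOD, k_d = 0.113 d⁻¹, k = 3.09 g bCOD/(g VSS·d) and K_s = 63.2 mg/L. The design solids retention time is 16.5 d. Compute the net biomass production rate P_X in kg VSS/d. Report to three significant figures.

P_X ≈ 1290 kg VSS/d

Effluent substrate depends only on kinetics and SRT: S = K_s(1 + k_d θ_c) / [θ_c(Yk − k_d) − 1] = 63.2 × (1 + 0.113 × 16.5) / [16.5 × (0.461 × 3.09 − 0.113) − 1] = 181.0 / 20.64 = 8.771 mg/L.
Observed yield with endogenous decay: Y_obs = Y / (1 + k_d·θ_c) = 0.461 / (1 + 0.113 × 16.5) = 0.461 / 2.865 = 0.1609 g VSS/g bCOD.
ΔS = 237 − 8.77 = 228.2 mg/L, so the substrate removal rate is 35200 × 228.2/1000 = 8034 kg bCOD/d.
P_X = Y_obs · Q(S₀ − S) = 0.1609 × 8034 = 1293 kg VSS/d.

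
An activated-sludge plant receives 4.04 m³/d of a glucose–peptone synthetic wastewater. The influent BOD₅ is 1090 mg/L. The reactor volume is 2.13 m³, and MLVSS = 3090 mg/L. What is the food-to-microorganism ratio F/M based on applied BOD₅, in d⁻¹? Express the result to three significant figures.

F/M ≈ 0.669 d⁻¹

F/M = Q·S₀ / (V·X) = 4.04 × 1090 / (2.130 × 3090) = 0.6691 g BOD₅·(g VSS·d)⁻¹.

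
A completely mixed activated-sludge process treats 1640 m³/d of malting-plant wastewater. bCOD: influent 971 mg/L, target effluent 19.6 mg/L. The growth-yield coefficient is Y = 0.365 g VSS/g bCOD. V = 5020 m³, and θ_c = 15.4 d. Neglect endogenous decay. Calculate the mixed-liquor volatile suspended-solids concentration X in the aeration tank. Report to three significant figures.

From V·X = Y·Q·(S₀ − S)·θ_c (decay neglected): X = 0.365 × 1640 × (971 − 19.6) × 15.4 / 5020 = 1747 mg/L.

X ≈ 1750 mg/L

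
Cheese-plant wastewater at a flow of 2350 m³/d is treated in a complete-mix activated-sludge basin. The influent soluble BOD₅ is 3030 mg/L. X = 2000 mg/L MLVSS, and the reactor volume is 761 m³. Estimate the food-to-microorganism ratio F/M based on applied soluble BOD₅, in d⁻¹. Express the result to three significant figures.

F/M = Q·S₀ / (V·X) = 2350 × 3030 / (761.0 × 2000) = 4.678 g soluble BOD₅·(g VSS·d)⁻¹.

F/M ≈ 4.68 d⁻¹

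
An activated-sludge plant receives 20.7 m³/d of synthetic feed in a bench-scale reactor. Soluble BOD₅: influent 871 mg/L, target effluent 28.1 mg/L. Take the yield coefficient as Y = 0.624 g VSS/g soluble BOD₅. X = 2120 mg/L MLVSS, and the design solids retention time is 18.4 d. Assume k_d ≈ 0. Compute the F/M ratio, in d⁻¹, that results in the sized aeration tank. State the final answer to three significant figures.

F/M ≈ 0.0900 d⁻¹

V·X = Y·Q·ΔS·θ_c gives V = 0.624 × 20.7 × (871 − 28.1) × 18.4 / 2120 = 94.50 m³.
Food-to-microorganism ratio F/M = Q S₀ / (V X) = 20.7 × 871 / (94.50 × 2120) = 0.09000 d⁻¹.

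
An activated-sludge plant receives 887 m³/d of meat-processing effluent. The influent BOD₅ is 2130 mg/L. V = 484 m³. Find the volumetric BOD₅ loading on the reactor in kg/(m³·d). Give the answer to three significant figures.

L_v = Q S₀ / V = 887 × 2130 × 10⁻³ / 484.0 = 3.904 kg/(m³·d).

L_v ≈ 3.90 kg BOD₅/(m³·d)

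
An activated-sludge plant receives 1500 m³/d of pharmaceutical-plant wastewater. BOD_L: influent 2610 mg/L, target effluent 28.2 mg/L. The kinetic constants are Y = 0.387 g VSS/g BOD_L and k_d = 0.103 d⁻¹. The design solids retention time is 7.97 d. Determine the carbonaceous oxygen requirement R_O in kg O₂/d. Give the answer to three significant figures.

The observed yield is Y_obs = Y/(1 + k_d·θ_c) = 0.387 / (1 + 0.103 × 7.97) = 0.387 / 1.821 = 0.2125 g VSS per g BOD_L removed.
Q·(S₀ − S) = 1500 × (2610 − 28.2) × 10⁻³ = 3873 kg/d removed.
P_X = Y_obs·Q·(S₀ − S) = 0.2125 × 3873 = 823.1 kg VSS/d.
Carbonaceous O₂ demand = substrate oxidised − cell-mass equivalent = 3873 − 1.42 × 823.1 = 2704 kg O₂/d.

R_O ≈ 2700 kg O₂/d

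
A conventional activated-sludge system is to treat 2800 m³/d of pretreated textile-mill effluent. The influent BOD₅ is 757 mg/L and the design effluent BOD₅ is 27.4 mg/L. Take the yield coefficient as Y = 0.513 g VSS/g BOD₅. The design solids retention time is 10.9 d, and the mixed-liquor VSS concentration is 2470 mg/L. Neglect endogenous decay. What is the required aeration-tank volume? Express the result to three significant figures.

Biomass mass balance (decay neglected): V·X = Y·Q·(S₀ − S)·θ_c, so V = 0.513 × 2800 × (757 − 27.4) × 10.9 / 2470 = 4625 m³.

V ≈ 4620 m³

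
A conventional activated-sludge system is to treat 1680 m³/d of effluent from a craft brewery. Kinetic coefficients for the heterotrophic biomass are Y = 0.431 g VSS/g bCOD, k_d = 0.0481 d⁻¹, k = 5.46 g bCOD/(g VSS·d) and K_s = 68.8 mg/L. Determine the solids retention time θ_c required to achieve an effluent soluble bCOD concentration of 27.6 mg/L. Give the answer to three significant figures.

From 1/θ_c = Y·k·S/(K_s + S) − k_d: Y·k·S/(K_s+S) = 0.431 × 5.46 × 27.6 / (68.8 + 27.6) = 0.6738 d⁻¹.
1/θ_c = 0.6738 − 0.0481 = 0.6257 d⁻¹, so θ_c = 1.598 d.

θ_c ≈ 1.60 d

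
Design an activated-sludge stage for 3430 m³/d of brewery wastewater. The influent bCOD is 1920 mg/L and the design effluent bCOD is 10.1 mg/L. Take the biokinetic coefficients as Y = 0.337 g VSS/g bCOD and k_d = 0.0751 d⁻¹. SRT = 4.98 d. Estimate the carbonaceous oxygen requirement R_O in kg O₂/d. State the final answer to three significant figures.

R_O ≈ 4270 kg O₂/d

Observed yield with endogenous decay: Y_obs = Y / (1 + k_d·θ_c) = 0.337 / (1 + 0.0751 × 4.98) = 0.337 / 1.374 = 0.2453 g VSS/g bCOD.
Mass of bCOD removed per day: Q(S₀ − S) = 3430 × 1910 g/m³ = 6551 kg/d.
Net sludge production P_X = 0.2453 × 6551 = 1607 kg VSS/d.
Carbonaceous O₂ demand = substrate oxidised − cell-mass equivalent = 6551 − 1.42 × 1607 = 4269 kg O₂/d.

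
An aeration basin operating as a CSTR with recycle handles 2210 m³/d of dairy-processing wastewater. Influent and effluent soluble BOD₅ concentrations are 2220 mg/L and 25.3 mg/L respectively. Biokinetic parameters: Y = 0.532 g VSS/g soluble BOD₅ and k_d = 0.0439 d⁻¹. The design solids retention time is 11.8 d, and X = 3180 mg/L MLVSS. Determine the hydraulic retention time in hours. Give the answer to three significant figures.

From the SRT design equation V = Y Q (S₀−S) θ_c / [X (1 + k_d θ_c)] = 0.532 × 2210 × (2220 − 25.3) × 11.8 / [3180 × (1 + 0.0439 × 11.8)] = 3.04×10^7 / 4827 = 6307 m³.
HRT = V/Q = 6307 m³ / 2210 m³·d⁻¹ = 2.854 d × 24 = 68.50 h.

τ ≈ 68.5 h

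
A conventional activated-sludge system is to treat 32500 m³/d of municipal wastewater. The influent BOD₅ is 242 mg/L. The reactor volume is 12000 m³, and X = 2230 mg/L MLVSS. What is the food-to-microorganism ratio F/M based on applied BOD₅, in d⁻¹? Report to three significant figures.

F/M = Q·S₀ / (V·X) = 32500 × 242 / (12000 × 2230) = 0.2939 g BOD₅·(g VSS·d)⁻¹.

F/M ≈ 0.294 d⁻¹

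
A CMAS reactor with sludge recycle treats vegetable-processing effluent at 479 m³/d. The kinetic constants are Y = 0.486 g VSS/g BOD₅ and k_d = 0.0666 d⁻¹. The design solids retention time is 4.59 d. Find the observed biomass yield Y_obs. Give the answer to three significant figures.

Y_obs ≈ 0.372 g VSS/g BOD₅

The observed yield is Y_obs = Y/(1 + k_d·θ_c) = 0.486 / (1 + 0.0666 × 4.59) = 0.486 / 1.306 = 0.3722 g VSS per g BOD₅ removed.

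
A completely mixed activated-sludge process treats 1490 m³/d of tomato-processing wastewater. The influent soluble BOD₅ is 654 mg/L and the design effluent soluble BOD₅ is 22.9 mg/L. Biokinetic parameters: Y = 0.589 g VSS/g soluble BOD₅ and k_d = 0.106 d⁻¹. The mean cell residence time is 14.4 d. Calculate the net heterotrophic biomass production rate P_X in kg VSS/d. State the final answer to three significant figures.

Observed yield with endogenous decay: Y_obs = Y / (1 + k_d·θ_c) = 0.589 / (1 + 0.106 × 14.4) = 0.589 / 2.526 = 0.2331 g VSS/g soluble BOD₅.
Q·(S₀ − S) = 1490 × (654 − 22.9) × 10⁻³ = 940.3 kg/d removed.
Net biomass production P_X = Y_obs × Q·(S₀ − S) = 0.2331 × 940.3 = 219.2 kg VSS/d.

P_X ≈ 219 kg VSS/d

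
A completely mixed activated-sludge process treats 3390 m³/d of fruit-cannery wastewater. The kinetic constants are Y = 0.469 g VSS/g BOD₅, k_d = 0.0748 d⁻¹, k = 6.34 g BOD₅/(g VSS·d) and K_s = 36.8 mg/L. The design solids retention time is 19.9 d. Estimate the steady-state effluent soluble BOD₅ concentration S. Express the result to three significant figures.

S ≈ 1.62 mg/L

From the Monod/SRT balance for a CMAS, S = K_s·(1+k_d θ_c)/[θ_c·(Y k − k_d) − 1] = 36.8 × (1 + 0.0748 × 19.9) / [19.9 × (0.469 × 6.34 − 0.0748) − 1] = 91.58 / 56.68 = 1.616 mg/L.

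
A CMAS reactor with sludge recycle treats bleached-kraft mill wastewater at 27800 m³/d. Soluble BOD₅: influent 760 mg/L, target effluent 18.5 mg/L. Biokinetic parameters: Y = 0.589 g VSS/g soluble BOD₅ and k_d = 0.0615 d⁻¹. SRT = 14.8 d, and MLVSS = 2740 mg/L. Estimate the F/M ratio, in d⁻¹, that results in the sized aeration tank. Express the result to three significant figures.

Rearranging the biomass balance for a CMAS with decay, V = Y·Q·ΔS·θ_c / [X·(1+k_d θ_c)] = 0.589 × 27800 × (760 − 18.5) × 14.8 / [2740 × (1 + 0.0615 × 14.8)] = 1.8×10^8 / 5234 = 34332 m³.
Food-to-microorganism ratio F/M = Q S₀ / (V X) = 27800 × 760 / (34332 × 2740) = 0.2246 d⁻¹.

F/M ≈ 0.225 d⁻¹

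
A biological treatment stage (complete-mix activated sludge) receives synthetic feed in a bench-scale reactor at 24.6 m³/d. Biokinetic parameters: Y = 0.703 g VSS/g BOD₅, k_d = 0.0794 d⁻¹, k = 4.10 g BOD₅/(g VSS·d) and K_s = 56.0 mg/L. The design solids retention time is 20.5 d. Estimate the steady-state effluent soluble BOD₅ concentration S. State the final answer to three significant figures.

S ≈ 2.61 mg/L

For a completely mixed reactor with recycle the Lawrence–McCarty relation gives S = K_s·(1 + k_d·θ_c) / [θ_c·(Y·k − k_d) − 1] = 56.0 × (1 + 0.0794 × 20.5) / [20.5 × (0.703 × 4.10 − 0.0794) − 1] = 147.2 / 56.46 = 2.606 mg/L.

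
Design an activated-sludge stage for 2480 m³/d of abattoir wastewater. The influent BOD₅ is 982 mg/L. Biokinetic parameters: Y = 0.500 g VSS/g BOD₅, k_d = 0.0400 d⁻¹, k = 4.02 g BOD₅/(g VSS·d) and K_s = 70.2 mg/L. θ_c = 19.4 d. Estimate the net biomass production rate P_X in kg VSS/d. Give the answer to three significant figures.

For a completely mixed reactor with recycle the Lawrence–McCarty relation gives S = K_s·(1 + k_d·θ_c) / [θ_c·(Y·k − k_d) − 1] = 70.2 × (1 + 0.0400 × 19.4) / [19.4 × (0.500 × 4.02 − 0.0400) − 1] = 124.7 / 37.22 = 3.350 mg/L.
Correct the yield for decay: Y_obs = Y/(1 + k_d θ_c) = 0.500 / (1 + 0.0400 × 19.4) = 0.500 / 1.776 = 0.2815.
Mass of BOD₅ removed per day: Q(S₀ − S) = 2480 × 978.6 g/m³ = 2427 kg/d.
Net biomass production P_X = Y_obs × Q·(S₀ − S) = 0.2815 × 2427 = 683.3 kg VSS/d.

P_X ≈ 683 kg VSS/d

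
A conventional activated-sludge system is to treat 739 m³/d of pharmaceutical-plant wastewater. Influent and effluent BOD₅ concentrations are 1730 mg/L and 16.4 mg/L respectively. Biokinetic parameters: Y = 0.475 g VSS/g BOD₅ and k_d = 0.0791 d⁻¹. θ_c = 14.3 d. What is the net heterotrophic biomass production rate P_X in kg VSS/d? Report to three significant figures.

P_X ≈ 282 kg VSS/d

Correct the yield for decay: Y_obs = Y/(1 + k_d θ_c) = 0.475 / (1 + 0.0791 × 14.3) = 0.475 / 2.131 = 0.2229.
Mass of BOD₅ removed per day: Q(S₀ − S) = 739 × 1714 g/m³ = 1266 kg/d.
Net biomass production P_X = Y_obs × Q·(S₀ − S) = 0.2229 × 1266 = 282.3 kg VSS/d.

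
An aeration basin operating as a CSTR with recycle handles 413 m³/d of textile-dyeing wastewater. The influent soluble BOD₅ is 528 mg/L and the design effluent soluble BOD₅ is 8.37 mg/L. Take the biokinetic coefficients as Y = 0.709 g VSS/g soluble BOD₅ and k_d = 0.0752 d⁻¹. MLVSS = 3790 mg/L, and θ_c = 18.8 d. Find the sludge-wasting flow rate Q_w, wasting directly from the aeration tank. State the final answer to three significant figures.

Q_w ≈ 16.6 m³/d

Steady-state biomass mass balance: V·X·(1 + k_d·θ_c) = Y·Q·(S₀ − S)·θ_c, so V = 0.709 × 413 × (528 − 8.37) × 18.8 / [3790 × (1 + 0.0752 × 18.8)] = 2.86×10^6 / 9148 = 312.7 m³.
With mixed-liquor wasting, θ_c = V/Q_w, so Q_w = V/θ_c = 312.7/18.8 = 16.63 m³/d.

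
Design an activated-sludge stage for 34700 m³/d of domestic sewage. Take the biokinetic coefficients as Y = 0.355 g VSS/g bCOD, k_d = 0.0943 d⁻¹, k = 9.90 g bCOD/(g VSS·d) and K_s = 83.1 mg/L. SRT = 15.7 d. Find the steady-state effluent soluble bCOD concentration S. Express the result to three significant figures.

From the Monod/SRT balance for a CMAS, S = K_s·(1+k_d θ_c)/[θ_c·(Y k − k_d) − 1] = 83.1 × (1 + 0.0943 × 15.7) / [15.7 × (0.355 × 9.90 − 0.0943) − 1] = 206.1 / 52.70 = 3.912 mg/L.

S ≈ 3.91 mg/L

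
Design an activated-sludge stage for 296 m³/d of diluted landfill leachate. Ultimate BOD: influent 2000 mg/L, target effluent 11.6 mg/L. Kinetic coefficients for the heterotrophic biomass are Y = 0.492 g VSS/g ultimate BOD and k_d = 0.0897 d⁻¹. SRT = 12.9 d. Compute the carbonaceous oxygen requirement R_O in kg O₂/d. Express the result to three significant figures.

R_O ≈ 398 kg O₂/d

Y_obs = Y / (1 + k_d θ_c) = 0.492 / (1 + 0.0897 × 12.9) = 0.492 / 2.157 = 0.2281.
ΔS = 2000 − 11.6 = 1988 mg/L, so the substrate removal rate is 296 × 1988/1000 = 588.6 kg ultimate BOD/d.
Biomass synthesised: P_X = Y_obs × 588.6 = 134.2 kg VSS/d.
Carbonaceous O₂ demand = substrate oxidised − cell-mass equivalent = 588.6 − 1.42 × 134.2 = 397.9 kg O₂/d.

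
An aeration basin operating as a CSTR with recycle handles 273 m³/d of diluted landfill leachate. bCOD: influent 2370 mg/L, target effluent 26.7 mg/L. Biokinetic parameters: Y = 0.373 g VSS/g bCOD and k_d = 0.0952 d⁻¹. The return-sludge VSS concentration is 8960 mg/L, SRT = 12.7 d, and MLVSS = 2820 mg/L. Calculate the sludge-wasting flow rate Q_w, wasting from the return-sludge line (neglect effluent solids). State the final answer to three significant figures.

From the SRT design equation V = Y Q (S₀−S) θ_c / [X (1 + k_d θ_c)] = 0.373 × 273 × (2370 − 26.7) × 12.7 / [2820 × (1 + 0.0952 × 12.7)] = 3.03×10^6 / 6229 = 486.5 m³.
θ_c = V·X/(Q_w·X_r) when wasting from the recycle, so Q_w = V·X/(θ_c·X_r) = 486.5 × 2820 / (12.7 × 8960) = 12.06 m³/d.

Q_w ≈ 12.1 m³/d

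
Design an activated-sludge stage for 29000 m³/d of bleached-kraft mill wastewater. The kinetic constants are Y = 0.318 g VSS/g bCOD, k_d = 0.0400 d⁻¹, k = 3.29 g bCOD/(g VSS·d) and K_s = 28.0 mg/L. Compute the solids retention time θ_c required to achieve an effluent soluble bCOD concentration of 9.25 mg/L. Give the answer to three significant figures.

θ_c ≈ 4.55 d

Specific growth rate at S = 9.25 mg/L: μ = YkS/(K_s+S) = 0.318·3.29·9.25/(28.0+9.25) = 0.2598 d⁻¹.
1/θ_c = 0.2598 − 0.0400 = 0.2198 d⁻¹, so θ_c = 4.550 d.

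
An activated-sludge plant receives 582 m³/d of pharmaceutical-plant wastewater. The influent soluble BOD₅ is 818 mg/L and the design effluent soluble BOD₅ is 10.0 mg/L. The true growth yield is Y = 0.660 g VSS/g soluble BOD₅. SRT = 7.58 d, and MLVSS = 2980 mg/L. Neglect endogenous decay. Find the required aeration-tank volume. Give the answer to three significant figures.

Biomass mass balance (decay neglected): V·X = Y·Q·(S₀ − S)·θ_c, so V = 0.660 × 582 × (818 − 10.0) × 7.58 / 2980 = 789.5 m³.

V ≈ 789 m³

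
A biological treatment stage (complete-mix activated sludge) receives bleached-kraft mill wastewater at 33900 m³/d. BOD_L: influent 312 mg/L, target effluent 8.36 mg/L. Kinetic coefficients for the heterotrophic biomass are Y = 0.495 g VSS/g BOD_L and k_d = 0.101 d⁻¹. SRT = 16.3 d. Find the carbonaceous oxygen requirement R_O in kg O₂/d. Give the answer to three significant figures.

R_O ≈ 7560 kg O₂/d

Y_obs = Y / (1 + k_d θ_c) = 0.495 / (1 + 0.101 × 16.3) = 0.495 / 2.646 = 0.1871.
Substrate removed = Q·(S₀ − S) = 33900 m³/d × (312 − 8.36) g/m³ = 1.03×10^7 g/d = 10293 kg/d.
Biomass synthesised: P_X = Y_obs × 10293 = 1925 kg VSS/d.
Carbonaceous O₂ demand = substrate oxidised − cell-mass equivalent = 10293 − 1.42 × 1925 = 7559 kg O₂/d.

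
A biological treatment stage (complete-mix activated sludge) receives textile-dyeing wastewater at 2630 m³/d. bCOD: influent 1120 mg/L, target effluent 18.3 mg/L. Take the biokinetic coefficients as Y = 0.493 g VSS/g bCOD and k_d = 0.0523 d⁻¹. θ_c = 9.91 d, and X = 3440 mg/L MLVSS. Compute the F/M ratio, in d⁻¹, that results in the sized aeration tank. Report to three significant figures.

From the SRT design equation V = Y Q (S₀−S) θ_c / [X (1 + k_d θ_c)] = 0.493 × 2630 × (1120 − 18.3) × 9.91 / [3440 × (1 + 0.0523 × 9.91)] = 1.42×10^7 / 5223 = 2710 m³.
F/M = Q·S₀ / (V·X) = 2630 × 1120 / (2710 × 3440) = 0.3159 g bCOD·(g VSS·d)⁻¹.

F/M ≈ 0.316 d⁻¹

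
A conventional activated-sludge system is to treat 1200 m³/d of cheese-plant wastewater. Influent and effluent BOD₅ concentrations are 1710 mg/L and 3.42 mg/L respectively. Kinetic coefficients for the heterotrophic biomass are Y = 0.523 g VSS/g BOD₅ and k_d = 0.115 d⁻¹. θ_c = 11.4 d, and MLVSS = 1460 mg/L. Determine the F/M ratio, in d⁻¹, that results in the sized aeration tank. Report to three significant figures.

F/M ≈ 0.388 d⁻¹

Steady-state biomass mass balance: V·X·(1 + k_d·θ_c) = Y·Q·(S₀ − S)·θ_c, so V = 0.523 × 1200 × (1710 − 3.42) × 11.4 / [1460 × (1 + 0.115 × 11.4)] = 1.22×10^7 / 3374 = 3619 m³.
Food-to-microorganism ratio F/M = Q S₀ / (V X) = 1200 × 1710 / (3619 × 1460) = 0.3884 d⁻¹.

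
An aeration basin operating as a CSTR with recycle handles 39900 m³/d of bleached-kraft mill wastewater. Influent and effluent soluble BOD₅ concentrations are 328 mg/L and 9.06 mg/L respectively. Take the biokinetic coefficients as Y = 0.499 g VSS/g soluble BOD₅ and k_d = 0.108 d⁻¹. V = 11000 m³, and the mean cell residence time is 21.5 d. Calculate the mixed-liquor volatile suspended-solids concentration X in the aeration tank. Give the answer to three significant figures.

X ≈ 3740 mg/L

X = Y·Q·ΔS·θ_c / [V·(1 + k_d θ_c)] = 0.499 × 39900 × (328 − 9.06) × 21.5 / [11000 × (1 + 0.108 × 21.5)] = 3736 mg/L.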